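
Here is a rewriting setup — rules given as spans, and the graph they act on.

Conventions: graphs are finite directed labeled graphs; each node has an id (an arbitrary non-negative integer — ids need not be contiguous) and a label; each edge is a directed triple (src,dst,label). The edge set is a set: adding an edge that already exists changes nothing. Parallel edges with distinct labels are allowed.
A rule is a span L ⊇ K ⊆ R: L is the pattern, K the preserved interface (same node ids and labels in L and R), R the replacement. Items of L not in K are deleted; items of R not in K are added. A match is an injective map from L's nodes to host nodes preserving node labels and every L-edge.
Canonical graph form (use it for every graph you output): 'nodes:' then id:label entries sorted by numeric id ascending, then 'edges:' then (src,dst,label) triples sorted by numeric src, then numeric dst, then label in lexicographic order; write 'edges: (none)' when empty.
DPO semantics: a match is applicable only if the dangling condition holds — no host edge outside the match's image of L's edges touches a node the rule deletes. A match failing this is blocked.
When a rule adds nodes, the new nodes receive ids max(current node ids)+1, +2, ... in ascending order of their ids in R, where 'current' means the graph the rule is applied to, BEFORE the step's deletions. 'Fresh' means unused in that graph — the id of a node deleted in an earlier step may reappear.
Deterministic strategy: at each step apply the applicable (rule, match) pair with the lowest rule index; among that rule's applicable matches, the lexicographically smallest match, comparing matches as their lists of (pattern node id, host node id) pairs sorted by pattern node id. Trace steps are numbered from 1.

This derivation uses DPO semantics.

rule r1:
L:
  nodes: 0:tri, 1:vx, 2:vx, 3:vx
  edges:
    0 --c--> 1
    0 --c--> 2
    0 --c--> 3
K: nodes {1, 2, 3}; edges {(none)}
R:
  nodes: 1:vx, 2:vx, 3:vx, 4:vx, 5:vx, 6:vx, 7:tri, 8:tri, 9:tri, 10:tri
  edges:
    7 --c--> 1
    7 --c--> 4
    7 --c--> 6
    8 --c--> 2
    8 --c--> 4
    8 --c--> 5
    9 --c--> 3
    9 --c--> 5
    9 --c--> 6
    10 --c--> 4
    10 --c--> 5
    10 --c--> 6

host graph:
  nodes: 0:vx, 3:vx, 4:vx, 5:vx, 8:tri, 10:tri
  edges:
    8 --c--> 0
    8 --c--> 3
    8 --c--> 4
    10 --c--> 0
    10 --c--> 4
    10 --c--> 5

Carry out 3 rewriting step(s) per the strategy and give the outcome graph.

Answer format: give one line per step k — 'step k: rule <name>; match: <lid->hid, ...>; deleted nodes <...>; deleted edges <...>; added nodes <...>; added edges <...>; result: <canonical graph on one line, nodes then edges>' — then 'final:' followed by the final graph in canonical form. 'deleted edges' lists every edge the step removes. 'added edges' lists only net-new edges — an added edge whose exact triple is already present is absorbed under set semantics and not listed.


step 1: rule r1; match: 0->8, 1->0, 2->3, 3->4; deleted nodes 8; deleted edges (8,0,c); (8,3,c); (8,4,c); added nodes 11, 12, 13, 14, 15, 16, 17; added edges (14,0,c); (14,11,c); (14,13,c); (15,3,c); (15,11,c); (15,12,c); (16,4,c); (16,12,c); (16,13,c); (17,11,c); (17,12,c); (17,13,c); result: nodes: 0:vx, 3:vx, 4:vx, 5:vx, 10:tri, 11:vx, 12:vx, 13:vx, 14:tri, 15:tri, 16:tri, 17:tri edges: (10,0,c); (10,4,c); (10,5,c); (14,0,c); (14,11,c); (14,13,c); (15,3,c); (15,11,c); (15,12,c); (16,4,c); (16,12,c); (16,13,c); (17,11,c); (17,12,c); (17,13,c)
step 2: rule r1; match: 0->10, 1->0, 2->4, 3->5; deleted nodes 10; deleted edges (10,0,c); (10,4,c); (10,5,c); added nodes 18, 19, 20, 21, 22, 23, 24; added edges (21,0,c); (21,18,c); (21,20,c); (22,4,c); (22,18,c); (22,19,c); (23,5,c); (23,19,c); (23,20,c); (24,18,c); (24,19,c); (24,20,c); result: nodes: 0:vx, 3:vx, 4:vx, 5:vx, 11:vx, 12:vx, 13:vx, 14:tri, 15:tri, 16:tri, 17:tri, 18:vx, 19:vx, 20:vx, 21:tri, 22:tri, 23:tri, 24:tri edges: (14,0,c); (14,11,c); (14,13,c); (15,3,c); (15,11,c); (15,12,c); (16,4,c); (16,12,c); (16,13,c); (17,11,c); (17,12,c); (17,13,c); (21,0,c); (21,18,c); (21,20,c); (22,4,c); (22,18,c); (22,19,c); (23,5,c); (23,19,c); (23,20,c); (24,18,c); (24,19,c); (24,20,c)
step 3: rule r1; match: 0->14, 1->0, 2->11, 3->13; deleted nodes 14; deleted edges (14,0,c); (14,11,c); (14,13,c); added nodes 25, 26, 27, 28, 29, 30, 31; added edges (28,0,c); (28,25,c); (28,27,c); (29,11,c); (29,25,c); (29,26,c); (30,13,c); (30,26,c); (30,27,c); (31,25,c); (31,26,c); (31,27,c); result: nodes: 0:vx, 3:vx, 4:vx, 5:vx, 11:vx, 12:vx, 13:vx, 15:tri, 16:tri, 17:tri, 18:vx, 19:vx, 20:vx, 21:tri, 22:tri, 23:tri, 24:tri, 25:vx, 26:vx, 27:vx, 28:tri, 29:tri, 30:tri, 31:tri edges: (15,3,c); (15,11,c); (15,12,c); (16,4,c); (16,12,c); (16,13,c); (17,11,c); (17,12,c); (17,13,c); (21,0,c); (21,18,c); (21,20,c); (22,4,c); (22,18,c); (22,19,c); (23,5,c); (23,19,c); (23,20,c); (24,18,c); (24,19,c); (24,20,c); (28,0,c); (28,25,c); (28,27,c); (29,11,c); (29,25,c); (29,26,c); (30,13,c); (30,26,c); (30,27,c); (31,25,c); (31,26,c); (31,27,c)
final:
nodes: 0:vx, 3:vx, 4:vx, 5:vx, 11:vx, 12:vx, 13:vx, 15:tri, 16:tri, 17:tri, 18:vx, 19:vx, 20:vx, 21:tri, 22:tri, 23:tri, 24:tri, 25:vx, 26:vx, 27:vx, 28:tri, 29:tri, 30:tri, 31:tri
edges: (15,3,c); (15,11,c); (15,12,c); (16,4,c); (16,12,c); (16,13,c); (17,11,c); (17,12,c); (17,13,c); (21,0,c); (21,18,c); (21,20,c); (22,4,c); (22,18,c); (22,19,c); (23,5,c); (23,19,c); (23,20,c); (24,18,c); (24,19,c); (24,20,c); (28,0,c); (28,25,c); (28,27,c); (29,11,c); (29,25,c); (29,26,c); (30,13,c); (30,26,c); (30,27,c); (31,25,c); (31,26,c); (31,27,c)


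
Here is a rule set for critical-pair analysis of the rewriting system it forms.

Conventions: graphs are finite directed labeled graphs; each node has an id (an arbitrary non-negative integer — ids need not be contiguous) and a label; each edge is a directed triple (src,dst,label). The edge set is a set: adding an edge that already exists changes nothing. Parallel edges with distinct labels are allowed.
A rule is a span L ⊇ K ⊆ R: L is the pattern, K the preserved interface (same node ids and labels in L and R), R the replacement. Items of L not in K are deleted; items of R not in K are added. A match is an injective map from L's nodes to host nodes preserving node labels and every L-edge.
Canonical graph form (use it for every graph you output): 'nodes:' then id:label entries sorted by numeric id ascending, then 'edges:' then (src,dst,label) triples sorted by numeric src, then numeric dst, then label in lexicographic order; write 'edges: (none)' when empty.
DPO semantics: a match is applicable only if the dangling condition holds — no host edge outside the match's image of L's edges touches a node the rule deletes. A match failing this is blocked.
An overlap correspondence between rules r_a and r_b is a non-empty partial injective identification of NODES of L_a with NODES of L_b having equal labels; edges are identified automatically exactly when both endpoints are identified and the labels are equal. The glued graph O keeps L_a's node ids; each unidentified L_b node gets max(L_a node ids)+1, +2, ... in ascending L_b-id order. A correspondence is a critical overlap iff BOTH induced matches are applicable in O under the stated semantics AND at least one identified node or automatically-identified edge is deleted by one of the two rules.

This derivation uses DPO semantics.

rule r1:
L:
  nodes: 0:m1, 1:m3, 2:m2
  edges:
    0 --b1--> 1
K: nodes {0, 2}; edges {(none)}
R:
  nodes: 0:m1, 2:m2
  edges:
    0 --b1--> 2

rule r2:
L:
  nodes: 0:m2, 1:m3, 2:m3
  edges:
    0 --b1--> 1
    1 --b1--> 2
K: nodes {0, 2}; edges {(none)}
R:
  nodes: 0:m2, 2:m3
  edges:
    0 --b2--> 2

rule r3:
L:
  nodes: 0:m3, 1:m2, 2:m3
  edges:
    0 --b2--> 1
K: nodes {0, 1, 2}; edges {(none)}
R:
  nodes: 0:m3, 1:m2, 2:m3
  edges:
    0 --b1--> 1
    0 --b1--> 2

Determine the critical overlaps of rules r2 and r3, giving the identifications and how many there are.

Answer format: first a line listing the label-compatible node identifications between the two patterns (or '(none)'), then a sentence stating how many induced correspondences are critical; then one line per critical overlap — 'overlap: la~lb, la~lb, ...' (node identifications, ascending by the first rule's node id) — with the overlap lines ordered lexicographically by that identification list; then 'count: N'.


label-compatible node identifications between L(r2) and L(r3): 0~1, 1~0, 1~2, 2~0, 2~2
4 of the induced correspondences are critical overlaps of r2 and r3.
overlap: 0~1, 1~2
overlap: 0~1, 1~2, 2~0
overlap: 1~2
overlap: 1~2, 2~0
count: 4


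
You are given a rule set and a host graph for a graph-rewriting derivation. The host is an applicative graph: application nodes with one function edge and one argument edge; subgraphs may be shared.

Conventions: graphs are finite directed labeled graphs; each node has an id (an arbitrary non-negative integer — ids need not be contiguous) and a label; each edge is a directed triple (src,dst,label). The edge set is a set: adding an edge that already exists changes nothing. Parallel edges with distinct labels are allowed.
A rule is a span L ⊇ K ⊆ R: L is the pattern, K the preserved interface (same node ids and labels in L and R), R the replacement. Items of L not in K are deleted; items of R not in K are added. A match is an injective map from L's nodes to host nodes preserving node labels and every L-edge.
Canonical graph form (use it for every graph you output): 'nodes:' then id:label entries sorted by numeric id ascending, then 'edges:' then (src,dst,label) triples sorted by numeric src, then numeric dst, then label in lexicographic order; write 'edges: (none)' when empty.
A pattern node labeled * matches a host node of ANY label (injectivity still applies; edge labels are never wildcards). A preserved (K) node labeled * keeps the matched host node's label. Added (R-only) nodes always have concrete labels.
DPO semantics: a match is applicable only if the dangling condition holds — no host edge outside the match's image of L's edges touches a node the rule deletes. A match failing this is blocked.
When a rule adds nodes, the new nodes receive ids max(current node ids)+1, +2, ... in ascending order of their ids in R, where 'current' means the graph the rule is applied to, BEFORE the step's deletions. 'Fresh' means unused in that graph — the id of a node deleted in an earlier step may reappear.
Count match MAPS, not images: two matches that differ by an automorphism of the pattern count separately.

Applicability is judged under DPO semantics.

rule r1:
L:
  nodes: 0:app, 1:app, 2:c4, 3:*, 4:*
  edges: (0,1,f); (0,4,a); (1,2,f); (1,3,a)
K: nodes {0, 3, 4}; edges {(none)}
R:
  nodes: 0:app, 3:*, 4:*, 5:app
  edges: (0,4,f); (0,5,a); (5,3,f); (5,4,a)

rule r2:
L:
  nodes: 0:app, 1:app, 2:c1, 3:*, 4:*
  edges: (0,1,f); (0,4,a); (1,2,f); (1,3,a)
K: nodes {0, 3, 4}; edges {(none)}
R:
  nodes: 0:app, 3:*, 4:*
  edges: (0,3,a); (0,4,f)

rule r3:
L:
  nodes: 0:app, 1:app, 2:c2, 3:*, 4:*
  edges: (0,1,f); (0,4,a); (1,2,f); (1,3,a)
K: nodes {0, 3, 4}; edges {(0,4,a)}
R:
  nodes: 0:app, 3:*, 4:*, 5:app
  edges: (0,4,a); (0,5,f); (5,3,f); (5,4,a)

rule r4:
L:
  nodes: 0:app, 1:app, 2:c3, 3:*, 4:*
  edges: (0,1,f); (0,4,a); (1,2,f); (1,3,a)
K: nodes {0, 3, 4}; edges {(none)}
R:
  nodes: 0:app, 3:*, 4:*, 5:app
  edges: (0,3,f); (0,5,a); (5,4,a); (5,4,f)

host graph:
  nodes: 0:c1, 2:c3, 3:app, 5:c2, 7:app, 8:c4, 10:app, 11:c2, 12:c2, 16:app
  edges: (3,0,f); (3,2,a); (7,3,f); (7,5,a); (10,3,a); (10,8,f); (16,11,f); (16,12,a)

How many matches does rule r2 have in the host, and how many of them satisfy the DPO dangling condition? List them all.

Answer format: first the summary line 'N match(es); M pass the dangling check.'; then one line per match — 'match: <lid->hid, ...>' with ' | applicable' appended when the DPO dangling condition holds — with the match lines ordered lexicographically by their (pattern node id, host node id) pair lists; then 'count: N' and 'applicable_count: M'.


1 match(es); 0 pass the dangling check.
match: 0->7, 1->3, 2->0, 3->2, 4->5
count: 1
applicable_count: 0


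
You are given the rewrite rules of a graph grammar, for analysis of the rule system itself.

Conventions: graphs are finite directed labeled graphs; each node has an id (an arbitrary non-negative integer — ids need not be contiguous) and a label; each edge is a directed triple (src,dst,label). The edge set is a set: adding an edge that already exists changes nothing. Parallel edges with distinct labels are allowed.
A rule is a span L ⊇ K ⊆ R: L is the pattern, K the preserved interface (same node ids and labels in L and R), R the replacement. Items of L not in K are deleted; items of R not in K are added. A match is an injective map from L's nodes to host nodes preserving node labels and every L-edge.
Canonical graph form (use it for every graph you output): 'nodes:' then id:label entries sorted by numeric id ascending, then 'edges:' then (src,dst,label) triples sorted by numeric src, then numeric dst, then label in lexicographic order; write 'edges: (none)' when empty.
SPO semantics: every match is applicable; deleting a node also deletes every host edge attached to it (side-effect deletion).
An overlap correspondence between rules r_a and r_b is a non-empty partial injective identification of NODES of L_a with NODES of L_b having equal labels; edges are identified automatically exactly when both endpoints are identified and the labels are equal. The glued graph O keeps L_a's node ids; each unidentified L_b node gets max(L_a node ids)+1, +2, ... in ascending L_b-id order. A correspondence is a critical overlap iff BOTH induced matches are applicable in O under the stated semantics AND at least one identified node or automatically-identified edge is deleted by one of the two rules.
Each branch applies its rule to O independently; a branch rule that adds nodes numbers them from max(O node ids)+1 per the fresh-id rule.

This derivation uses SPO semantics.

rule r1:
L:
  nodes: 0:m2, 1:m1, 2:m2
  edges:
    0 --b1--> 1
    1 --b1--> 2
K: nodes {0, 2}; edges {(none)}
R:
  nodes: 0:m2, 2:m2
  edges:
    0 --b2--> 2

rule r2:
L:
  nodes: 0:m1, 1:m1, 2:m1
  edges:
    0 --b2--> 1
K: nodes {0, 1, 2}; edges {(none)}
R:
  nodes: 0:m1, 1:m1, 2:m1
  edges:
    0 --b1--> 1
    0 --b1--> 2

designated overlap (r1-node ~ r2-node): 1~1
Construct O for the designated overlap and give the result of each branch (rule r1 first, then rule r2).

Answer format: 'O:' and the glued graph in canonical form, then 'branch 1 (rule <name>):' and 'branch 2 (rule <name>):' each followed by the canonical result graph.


O:
nodes: 0:m2, 1:m1, 2:m2, 3:m1, 4:m1
edges: (0,1,b1); (1,2,b1); (3,1,b2)
branch 1 (rule r1):
nodes: 0:m2, 2:m2, 3:m1, 4:m1
edges: (0,2,b2)
branch 2 (rule r2):
nodes: 0:m2, 1:m1, 2:m2, 3:m1, 4:m1
edges: (0,1,b1); (1,2,b1); (3,1,b1); (3,4,b1)


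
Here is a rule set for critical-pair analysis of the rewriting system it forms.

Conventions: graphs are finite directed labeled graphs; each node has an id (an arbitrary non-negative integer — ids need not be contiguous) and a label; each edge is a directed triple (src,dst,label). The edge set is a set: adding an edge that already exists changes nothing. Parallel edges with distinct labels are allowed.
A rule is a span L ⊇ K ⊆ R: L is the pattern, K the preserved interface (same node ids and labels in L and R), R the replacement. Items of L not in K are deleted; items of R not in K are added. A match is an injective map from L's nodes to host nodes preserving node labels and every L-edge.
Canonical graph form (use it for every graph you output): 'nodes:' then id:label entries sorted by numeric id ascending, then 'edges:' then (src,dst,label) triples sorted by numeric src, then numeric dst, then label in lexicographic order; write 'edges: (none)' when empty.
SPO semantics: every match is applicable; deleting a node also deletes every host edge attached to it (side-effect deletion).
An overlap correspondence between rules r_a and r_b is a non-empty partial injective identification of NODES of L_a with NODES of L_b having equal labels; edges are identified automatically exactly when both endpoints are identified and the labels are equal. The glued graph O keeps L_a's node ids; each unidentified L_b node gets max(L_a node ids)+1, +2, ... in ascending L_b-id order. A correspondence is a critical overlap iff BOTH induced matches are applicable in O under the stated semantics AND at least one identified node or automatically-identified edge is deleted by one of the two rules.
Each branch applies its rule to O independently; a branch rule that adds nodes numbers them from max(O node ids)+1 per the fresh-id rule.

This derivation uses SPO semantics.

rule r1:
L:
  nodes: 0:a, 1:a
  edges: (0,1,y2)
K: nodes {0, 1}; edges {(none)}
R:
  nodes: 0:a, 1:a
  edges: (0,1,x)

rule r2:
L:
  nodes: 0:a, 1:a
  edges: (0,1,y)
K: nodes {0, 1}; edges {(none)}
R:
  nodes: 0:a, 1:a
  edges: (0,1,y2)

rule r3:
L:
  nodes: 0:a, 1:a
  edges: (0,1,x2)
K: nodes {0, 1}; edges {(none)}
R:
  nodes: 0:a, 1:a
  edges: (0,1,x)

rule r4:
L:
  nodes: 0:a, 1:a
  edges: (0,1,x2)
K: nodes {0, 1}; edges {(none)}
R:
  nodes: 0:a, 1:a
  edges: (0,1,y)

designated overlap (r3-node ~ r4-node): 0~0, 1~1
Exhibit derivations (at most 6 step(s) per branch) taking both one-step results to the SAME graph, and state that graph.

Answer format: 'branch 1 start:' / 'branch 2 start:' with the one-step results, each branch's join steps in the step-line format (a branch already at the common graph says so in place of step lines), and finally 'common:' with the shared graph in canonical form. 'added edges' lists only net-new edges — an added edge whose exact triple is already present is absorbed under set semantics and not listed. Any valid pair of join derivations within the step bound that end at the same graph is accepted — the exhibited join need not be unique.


branch 1 start:
nodes: 0:a, 1:a
edges: (0,1,x)
branch 2 start:
nodes: 0:a, 1:a
edges: (0,1,y)
branch 1: already at the common graph (0 steps)
branch 2 step 1: rule r2; match: 0->0, 1->1; deleted nodes (none); deleted edges (0,1,y); added nodes (none); added edges (0,1,y2); result: nodes: 0:a, 1:a edges: (0,1,y2)
branch 2 step 2: rule r1; match: 0->0, 1->1; deleted nodes (none); deleted edges (0,1,y2); added nodes (none); added edges (0,1,x); result: nodes: 0:a, 1:a edges: (0,1,x)
common:
nodes: 0:a, 1:a
edges: (0,1,x)


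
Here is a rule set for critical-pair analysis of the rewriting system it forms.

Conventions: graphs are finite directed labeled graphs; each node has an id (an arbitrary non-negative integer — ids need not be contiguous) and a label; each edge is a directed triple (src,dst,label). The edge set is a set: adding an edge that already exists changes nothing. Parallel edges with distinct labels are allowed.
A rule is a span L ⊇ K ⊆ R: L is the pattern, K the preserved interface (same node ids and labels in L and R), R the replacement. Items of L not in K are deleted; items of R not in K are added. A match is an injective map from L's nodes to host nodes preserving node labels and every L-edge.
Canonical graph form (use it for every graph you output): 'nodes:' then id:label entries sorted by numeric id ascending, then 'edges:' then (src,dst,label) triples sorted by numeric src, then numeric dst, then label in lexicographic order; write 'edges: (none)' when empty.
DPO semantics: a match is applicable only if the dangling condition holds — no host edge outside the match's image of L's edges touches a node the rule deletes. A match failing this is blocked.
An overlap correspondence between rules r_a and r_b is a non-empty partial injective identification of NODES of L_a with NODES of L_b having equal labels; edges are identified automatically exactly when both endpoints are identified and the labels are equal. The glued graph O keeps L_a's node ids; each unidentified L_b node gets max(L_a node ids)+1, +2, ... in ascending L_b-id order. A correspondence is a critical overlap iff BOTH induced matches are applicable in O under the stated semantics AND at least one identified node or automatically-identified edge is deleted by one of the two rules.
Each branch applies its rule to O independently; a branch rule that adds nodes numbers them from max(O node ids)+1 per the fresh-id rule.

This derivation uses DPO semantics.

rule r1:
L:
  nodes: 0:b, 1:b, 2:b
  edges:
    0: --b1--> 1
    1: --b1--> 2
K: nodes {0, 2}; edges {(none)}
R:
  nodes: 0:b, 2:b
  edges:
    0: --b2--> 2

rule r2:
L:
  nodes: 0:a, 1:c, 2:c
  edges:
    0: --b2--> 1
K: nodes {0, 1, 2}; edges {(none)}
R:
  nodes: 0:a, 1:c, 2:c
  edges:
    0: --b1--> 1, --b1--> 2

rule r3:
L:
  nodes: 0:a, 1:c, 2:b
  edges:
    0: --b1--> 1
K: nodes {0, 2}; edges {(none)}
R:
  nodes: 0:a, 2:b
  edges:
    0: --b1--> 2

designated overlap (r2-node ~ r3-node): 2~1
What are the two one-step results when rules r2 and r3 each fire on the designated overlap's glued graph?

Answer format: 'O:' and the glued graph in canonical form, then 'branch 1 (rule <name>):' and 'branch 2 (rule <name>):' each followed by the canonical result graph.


O:
nodes: 0:a, 1:c, 2:c, 3:a, 4:b
edges: (0,1,b2); (3,2,b1)
branch 1 (rule r2):
nodes: 0:a, 1:c, 2:c, 3:a, 4:b
edges: (0,1,b1); (0,2,b1); (3,2,b1)
branch 2 (rule r3):
nodes: 0:a, 1:c, 3:a, 4:b
edges: (0,1,b2); (3,4,b1)


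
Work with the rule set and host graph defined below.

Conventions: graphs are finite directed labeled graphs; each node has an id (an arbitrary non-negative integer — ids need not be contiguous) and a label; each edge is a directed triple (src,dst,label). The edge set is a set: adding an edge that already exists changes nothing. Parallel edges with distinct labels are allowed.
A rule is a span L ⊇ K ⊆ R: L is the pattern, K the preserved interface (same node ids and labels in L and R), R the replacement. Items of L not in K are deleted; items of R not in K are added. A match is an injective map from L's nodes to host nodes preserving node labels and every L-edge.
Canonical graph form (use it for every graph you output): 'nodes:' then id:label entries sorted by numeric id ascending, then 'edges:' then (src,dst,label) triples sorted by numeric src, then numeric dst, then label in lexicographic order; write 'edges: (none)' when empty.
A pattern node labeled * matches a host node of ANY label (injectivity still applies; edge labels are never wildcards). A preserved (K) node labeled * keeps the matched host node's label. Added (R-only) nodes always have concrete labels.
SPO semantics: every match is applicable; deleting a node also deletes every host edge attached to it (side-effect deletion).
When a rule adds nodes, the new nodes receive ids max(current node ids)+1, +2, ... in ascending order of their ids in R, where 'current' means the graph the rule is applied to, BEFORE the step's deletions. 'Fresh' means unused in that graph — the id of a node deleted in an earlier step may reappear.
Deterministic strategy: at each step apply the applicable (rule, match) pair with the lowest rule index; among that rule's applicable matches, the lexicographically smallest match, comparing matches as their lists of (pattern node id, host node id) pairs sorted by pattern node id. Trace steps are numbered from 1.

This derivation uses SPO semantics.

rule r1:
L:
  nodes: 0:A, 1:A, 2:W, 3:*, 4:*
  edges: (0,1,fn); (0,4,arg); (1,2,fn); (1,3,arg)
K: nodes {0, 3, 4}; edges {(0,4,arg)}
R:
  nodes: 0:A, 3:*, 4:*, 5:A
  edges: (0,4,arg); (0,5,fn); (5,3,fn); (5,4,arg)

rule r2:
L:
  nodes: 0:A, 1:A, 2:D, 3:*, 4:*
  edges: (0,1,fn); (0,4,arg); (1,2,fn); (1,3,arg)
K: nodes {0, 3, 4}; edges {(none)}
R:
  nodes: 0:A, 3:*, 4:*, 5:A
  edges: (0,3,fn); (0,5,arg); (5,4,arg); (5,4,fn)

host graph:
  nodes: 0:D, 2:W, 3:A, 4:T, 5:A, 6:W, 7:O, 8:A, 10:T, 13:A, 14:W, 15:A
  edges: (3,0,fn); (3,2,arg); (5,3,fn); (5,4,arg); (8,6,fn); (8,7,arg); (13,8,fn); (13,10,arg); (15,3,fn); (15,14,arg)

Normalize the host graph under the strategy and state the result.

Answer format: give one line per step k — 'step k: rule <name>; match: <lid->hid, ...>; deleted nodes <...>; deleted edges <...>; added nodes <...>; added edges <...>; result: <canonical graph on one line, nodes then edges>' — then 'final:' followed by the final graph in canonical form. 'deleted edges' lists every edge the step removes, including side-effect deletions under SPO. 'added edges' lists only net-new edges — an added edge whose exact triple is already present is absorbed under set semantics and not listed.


step 1: rule r1; match: 0->13, 1->8, 2->6, 3->7, 4->10; deleted nodes 6, 8; deleted edges (8,6,fn); (8,7,arg); (13,8,fn); added nodes 16; added edges (13,16,fn); (16,7,fn); (16,10,arg); result: nodes: 0:D, 2:W, 3:A, 4:T, 5:A, 7:O, 10:T, 13:A, 14:W, 15:A, 16:A edges: (3,0,fn); (3,2,arg); (5,3,fn); (5,4,arg); (13,10,arg); (13,16,fn); (15,3,fn); (15,14,arg); (16,7,fn); (16,10,arg)
step 2: rule r2; match: 0->5, 1->3, 2->0, 3->2, 4->4; deleted nodes 0, 3; deleted edges (3,0,fn); (3,2,arg); (5,3,fn); (5,4,arg); (15,3,fn); added nodes 17; added edges (5,2,fn); (5,17,arg); (17,4,arg); (17,4,fn); result: nodes: 2:W, 4:T, 5:A, 7:O, 10:T, 13:A, 14:W, 15:A, 16:A, 17:A edges: (5,2,fn); (5,17,arg); (13,10,arg); (13,16,fn); (15,14,arg); (16,7,fn); (16,10,arg); (17,4,arg); (17,4,fn)
final:
nodes: 2:W, 4:T, 5:A, 7:O, 10:T, 13:A, 14:W, 15:A, 16:A, 17:A
edges: (5,2,fn); (5,17,arg); (13,10,arg); (13,16,fn); (15,14,arg); (16,7,fn); (16,10,arg); (17,4,arg); (17,4,fn)


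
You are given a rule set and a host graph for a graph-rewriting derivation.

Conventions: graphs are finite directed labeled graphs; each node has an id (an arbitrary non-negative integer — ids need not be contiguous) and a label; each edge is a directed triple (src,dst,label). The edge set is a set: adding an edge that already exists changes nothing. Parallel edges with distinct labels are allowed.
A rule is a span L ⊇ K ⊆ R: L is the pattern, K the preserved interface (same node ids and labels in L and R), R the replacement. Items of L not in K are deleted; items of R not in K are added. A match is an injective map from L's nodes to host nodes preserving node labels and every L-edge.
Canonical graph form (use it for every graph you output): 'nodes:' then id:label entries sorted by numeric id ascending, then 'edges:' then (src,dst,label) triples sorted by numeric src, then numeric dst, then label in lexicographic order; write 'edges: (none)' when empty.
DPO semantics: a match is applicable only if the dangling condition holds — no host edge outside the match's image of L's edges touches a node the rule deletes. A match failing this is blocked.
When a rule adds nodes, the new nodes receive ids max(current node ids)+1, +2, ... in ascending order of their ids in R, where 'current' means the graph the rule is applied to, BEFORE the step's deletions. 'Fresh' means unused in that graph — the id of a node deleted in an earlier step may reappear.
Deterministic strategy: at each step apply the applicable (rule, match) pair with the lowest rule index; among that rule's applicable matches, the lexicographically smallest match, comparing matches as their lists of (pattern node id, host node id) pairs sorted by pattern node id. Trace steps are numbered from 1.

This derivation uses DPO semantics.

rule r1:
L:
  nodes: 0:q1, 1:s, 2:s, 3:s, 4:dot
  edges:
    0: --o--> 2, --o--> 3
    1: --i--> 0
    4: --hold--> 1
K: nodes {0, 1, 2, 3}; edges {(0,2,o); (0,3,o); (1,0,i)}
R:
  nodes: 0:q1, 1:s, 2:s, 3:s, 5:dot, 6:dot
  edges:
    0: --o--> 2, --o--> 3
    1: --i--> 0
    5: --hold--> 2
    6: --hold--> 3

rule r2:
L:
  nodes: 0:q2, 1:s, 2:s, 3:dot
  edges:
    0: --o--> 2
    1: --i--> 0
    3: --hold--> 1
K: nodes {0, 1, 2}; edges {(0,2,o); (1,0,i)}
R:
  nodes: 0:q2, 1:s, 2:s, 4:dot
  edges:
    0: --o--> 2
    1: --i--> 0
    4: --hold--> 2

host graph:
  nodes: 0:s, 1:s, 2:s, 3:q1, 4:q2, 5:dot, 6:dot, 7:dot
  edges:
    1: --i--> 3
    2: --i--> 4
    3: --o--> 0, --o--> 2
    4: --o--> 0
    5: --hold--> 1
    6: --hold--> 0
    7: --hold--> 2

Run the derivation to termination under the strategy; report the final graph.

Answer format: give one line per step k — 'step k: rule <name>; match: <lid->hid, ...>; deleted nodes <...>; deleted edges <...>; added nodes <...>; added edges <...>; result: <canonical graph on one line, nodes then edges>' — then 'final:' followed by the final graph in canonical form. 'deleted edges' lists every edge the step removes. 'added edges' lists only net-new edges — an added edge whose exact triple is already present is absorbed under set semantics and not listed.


step 1: rule r1; match: 0->3, 1->1, 2->0, 3->2, 4->5; deleted nodes 5; deleted edges (5,1,hold); added nodes 8, 9; added edges (8,0,hold); (9,2,hold); result: nodes: 0:s, 1:s, 2:s, 3:q1, 4:q2, 6:dot, 7:dot, 8:dot, 9:dot edges: (1,3,i); (2,4,i); (3,0,o); (3,2,o); (4,0,o); (6,0,hold); (7,2,hold); (8,0,hold); (9,2,hold)
step 2: rule r2; match: 0->4, 1->2, 2->0, 3->7; deleted nodes 7; deleted edges (7,2,hold); added nodes 10; added edges (10,0,hold); result: nodes: 0:s, 1:s, 2:s, 3:q1, 4:q2, 6:dot, 8:dot, 9:dot, 10:dot edges: (1,3,i); (2,4,i); (3,0,o); (3,2,o); (4,0,o); (6,0,hold); (8,0,hold); (9,2,hold); (10,0,hold)
step 3: rule r2; match: 0->4, 1->2, 2->0, 3->9; deleted nodes 9; deleted edges (9,2,hold); added nodes 11; added edges (11,0,hold); result: nodes: 0:s, 1:s, 2:s, 3:q1, 4:q2, 6:dot, 8:dot, 10:dot, 11:dot edges: (1,3,i); (2,4,i); (3,0,o); (3,2,o); (4,0,o); (6,0,hold); (8,0,hold); (10,0,hold); (11,0,hold)
final:
nodes: 0:s, 1:s, 2:s, 3:q1, 4:q2, 6:dot, 8:dot, 10:dot, 11:dot
edges: (1,3,i); (2,4,i); (3,0,o); (3,2,o); (4,0,o); (6,0,hold); (8,0,hold); (10,0,hold); (11,0,hold)


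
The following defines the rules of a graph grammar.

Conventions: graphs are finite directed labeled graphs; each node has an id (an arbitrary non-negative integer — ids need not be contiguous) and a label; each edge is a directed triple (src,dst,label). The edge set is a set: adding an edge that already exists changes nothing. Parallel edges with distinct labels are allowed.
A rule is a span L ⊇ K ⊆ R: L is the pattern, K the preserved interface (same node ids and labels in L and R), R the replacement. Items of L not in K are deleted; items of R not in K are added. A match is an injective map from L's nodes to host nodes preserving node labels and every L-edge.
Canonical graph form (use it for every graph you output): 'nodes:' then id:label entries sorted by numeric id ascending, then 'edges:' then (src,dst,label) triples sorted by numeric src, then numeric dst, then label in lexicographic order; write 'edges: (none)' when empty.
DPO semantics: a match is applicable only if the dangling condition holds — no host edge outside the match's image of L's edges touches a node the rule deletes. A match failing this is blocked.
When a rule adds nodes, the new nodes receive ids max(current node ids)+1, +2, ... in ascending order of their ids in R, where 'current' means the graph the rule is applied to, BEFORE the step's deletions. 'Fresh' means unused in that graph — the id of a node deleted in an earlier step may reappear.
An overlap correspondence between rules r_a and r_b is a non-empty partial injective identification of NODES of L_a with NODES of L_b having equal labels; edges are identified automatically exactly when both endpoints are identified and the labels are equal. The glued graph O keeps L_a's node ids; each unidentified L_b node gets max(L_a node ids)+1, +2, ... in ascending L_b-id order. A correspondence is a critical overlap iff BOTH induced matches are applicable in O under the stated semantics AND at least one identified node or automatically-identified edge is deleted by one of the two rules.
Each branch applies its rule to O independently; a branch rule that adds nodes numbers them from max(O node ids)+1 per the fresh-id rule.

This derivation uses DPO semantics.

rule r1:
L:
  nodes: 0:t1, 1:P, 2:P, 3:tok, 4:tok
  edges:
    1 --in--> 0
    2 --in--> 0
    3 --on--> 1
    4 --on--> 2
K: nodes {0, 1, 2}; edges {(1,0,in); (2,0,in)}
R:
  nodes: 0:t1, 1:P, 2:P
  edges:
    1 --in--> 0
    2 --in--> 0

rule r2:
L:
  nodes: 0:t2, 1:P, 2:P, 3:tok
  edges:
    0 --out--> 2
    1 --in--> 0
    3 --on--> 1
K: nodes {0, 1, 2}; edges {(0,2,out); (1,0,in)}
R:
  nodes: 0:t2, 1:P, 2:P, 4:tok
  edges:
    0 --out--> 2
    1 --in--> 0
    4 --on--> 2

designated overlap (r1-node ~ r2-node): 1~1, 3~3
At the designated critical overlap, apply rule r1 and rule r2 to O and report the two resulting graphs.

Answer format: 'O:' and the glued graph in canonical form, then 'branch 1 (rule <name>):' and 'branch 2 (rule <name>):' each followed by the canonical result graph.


O:
nodes: 0:t1, 1:P, 2:P, 3:tok, 4:tok, 5:t2, 6:P
edges: (1,0,in); (1,5,in); (2,0,in); (3,1,on); (4,2,on); (5,6,out)
branch 1 (rule r1):
nodes: 0:t1, 1:P, 2:P, 5:t2, 6:P
edges: (1,0,in); (1,5,in); (2,0,in); (5,6,out)
branch 2 (rule r2):
nodes: 0:t1, 1:P, 2:P, 4:tok, 5:t2, 6:P, 7:tok
edges: (1,0,in); (1,5,in); (2,0,in); (4,2,on); (5,6,out); (7,6,on)


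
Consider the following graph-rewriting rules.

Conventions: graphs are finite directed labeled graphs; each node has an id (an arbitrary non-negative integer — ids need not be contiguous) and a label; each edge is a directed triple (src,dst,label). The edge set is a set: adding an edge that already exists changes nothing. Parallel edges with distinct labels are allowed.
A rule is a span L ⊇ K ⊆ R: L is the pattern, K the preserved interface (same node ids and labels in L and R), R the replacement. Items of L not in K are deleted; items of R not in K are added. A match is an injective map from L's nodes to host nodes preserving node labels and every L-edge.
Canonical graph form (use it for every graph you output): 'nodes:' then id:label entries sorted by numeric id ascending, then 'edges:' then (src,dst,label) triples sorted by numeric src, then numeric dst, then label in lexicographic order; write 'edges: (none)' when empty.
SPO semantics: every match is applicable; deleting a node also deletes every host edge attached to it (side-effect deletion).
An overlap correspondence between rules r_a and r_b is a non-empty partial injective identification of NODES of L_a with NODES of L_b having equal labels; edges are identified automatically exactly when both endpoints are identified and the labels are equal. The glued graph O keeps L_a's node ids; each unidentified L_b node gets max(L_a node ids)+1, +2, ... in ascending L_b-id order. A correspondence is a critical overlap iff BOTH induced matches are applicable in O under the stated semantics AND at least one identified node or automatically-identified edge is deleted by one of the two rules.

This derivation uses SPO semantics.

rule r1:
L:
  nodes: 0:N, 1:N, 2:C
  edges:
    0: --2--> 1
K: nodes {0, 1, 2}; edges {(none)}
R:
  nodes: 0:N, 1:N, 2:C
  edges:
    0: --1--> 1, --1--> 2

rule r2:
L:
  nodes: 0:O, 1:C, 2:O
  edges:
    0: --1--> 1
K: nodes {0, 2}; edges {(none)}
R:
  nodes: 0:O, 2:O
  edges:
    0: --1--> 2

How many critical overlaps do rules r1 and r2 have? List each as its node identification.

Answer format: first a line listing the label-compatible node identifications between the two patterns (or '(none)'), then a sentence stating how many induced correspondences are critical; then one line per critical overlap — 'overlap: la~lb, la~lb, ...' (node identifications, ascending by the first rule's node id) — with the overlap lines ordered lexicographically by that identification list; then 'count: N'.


label-compatible node identifications between L(r1) and L(r2): 2~1
1 of the induced correspondences is a critical overlap of r1 and r2.
overlap: 2~1
count: 1


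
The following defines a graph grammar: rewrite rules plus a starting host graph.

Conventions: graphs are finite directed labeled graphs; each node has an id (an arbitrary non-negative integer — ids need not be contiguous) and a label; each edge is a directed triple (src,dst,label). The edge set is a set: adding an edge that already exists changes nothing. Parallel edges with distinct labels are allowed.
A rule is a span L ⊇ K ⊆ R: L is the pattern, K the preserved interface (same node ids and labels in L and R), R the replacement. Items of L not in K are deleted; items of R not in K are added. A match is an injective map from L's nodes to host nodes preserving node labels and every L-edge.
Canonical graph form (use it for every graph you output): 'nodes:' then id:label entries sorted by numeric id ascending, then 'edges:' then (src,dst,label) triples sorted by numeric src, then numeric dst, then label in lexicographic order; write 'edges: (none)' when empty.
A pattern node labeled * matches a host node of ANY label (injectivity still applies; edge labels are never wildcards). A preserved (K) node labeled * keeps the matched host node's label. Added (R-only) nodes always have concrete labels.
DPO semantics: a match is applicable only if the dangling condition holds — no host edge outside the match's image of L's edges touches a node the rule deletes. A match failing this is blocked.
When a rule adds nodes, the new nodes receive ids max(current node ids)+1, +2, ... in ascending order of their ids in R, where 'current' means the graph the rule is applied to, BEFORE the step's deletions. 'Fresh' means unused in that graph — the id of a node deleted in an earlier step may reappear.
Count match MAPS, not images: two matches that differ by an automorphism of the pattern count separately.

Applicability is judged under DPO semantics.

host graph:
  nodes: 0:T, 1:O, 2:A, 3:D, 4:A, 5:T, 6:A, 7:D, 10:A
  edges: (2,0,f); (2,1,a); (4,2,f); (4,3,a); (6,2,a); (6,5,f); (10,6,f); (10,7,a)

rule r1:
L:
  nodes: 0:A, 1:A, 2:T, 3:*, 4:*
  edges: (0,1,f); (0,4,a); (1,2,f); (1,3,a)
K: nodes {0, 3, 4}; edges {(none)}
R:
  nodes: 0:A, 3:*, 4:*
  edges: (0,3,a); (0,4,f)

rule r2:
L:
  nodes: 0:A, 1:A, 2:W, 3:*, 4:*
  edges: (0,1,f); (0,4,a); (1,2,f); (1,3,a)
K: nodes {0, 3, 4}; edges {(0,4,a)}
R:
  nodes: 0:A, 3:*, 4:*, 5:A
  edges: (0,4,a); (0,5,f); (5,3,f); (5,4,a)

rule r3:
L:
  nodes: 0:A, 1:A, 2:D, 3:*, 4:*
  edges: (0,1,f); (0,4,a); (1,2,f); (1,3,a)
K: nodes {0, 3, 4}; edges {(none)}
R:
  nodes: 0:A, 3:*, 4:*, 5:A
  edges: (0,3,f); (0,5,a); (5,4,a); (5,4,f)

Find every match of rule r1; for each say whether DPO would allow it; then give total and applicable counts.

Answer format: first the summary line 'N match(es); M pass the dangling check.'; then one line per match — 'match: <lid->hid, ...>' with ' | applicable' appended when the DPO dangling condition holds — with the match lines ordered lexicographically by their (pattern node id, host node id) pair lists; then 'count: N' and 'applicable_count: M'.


2 match(es); 1 pass the dangling check.
match: 0->4, 1->2, 2->0, 3->1, 4->3
match: 0->10, 1->6, 2->5, 3->2, 4->7 | applicable
count: 2
applicable_count: 1


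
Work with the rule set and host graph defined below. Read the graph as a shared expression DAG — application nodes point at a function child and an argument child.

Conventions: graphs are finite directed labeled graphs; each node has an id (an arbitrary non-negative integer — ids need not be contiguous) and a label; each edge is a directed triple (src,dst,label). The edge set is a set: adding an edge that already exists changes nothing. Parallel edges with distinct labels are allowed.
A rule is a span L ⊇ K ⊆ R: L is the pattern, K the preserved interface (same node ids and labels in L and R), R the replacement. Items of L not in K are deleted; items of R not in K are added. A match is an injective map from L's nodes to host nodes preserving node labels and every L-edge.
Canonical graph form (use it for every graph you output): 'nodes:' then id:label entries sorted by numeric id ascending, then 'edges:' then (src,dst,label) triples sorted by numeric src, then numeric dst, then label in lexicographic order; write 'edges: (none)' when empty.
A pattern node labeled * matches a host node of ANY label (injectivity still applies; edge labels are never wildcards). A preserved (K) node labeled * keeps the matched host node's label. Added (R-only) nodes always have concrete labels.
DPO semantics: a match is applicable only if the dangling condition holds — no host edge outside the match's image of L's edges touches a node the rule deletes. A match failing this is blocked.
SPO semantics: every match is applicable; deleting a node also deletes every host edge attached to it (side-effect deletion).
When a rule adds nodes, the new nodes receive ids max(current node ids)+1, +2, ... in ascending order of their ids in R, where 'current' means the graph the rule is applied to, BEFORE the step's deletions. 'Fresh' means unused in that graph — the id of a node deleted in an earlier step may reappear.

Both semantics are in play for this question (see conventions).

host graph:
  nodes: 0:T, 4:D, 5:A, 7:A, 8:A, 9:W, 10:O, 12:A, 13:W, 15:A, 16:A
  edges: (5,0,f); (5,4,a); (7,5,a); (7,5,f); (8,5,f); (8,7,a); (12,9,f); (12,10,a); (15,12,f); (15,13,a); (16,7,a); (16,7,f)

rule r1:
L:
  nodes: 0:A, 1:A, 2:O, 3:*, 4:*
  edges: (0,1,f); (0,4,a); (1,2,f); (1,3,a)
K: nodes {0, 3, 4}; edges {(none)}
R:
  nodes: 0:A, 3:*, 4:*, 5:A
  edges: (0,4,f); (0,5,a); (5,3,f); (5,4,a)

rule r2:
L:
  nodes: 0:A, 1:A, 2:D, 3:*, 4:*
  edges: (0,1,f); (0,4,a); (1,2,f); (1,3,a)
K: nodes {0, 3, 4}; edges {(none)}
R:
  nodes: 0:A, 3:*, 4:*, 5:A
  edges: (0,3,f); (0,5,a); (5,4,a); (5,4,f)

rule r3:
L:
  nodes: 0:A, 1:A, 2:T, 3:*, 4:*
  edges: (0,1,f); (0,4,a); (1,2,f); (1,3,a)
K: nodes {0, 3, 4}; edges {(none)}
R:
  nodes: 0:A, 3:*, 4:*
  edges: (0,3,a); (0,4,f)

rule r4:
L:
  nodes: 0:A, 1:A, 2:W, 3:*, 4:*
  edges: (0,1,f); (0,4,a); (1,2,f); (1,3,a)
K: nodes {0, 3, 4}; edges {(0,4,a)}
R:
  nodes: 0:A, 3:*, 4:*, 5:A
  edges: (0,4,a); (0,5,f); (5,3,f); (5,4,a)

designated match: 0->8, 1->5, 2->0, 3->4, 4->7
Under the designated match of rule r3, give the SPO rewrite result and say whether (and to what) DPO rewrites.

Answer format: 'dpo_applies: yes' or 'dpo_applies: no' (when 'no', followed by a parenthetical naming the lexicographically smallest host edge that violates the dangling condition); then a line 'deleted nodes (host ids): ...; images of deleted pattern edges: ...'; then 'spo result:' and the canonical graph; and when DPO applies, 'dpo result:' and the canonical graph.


dpo_applies: no
(the rule deletes node 5, which keeps host edge (7,5,a) outside the match image — the dangling condition fails, DPO blocks; SPO proceeds and side-deletes such edges)
deleted nodes (host ids): 0, 5; images of deleted pattern edges: (5,0,f); (5,4,a); (8,5,f); (8,7,a)
spo result:
nodes: 4:D, 7:A, 8:A, 9:W, 10:O, 12:A, 13:W, 15:A, 16:A
edges: (8,4,a); (8,7,f); (12,9,f); (12,10,a); (15,12,f); (15,13,a); (16,7,a); (16,7,f)
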